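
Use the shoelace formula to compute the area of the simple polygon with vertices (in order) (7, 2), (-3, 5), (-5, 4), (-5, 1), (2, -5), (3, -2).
Area = 123/2

Shoelace formula: Area = (1/2) |Σ_i (x_i · y_{i+1} − x_{i+1} · y_i)| (indices mod n). Compute each cross term:
  (7)(5) − (-3)(2) = 41
  (-3)(4) − (-5)(5) = 13
  (-5)(1) − (-5)(4) = 15
  (-5)(-5) − (2)(1) = 23
  (2)(-2) − (3)(-5) = 11
  (3)(2) − (7)(-2) = 20
Sum = 123, so (signed) Area = 123/2 = 123/2, |Area| = 123/2.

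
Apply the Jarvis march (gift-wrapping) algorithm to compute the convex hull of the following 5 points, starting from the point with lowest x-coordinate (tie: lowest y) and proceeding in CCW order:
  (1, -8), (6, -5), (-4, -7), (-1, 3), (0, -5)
Hull (CCW) = [(-4, -7), (1, -8), (6, -5), (-1, 3)]

Jarvis march: at each step, from the current hull vertex p, select the next vertex q as the point such that every other point lies strictly to the left of (or on) the directed line p → q. (Equivalently: for every other point r, the cross product (q − p) × (r − p) ≥ 0.)
Starting point (lowest x, tie lowest y): (-4, -7). Wrap until returning to start. Resulting hull: (-4, -7), (1, -8), (6, -5), (-1, 3).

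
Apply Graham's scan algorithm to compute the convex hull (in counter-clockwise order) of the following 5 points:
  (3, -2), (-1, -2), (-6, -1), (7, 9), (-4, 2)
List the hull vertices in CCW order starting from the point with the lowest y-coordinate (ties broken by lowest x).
Hull (CCW) = [(-1, -2), (3, -2), (7, 9), (-4, 2), (-6, -1)]

Graham scan procedure:
  1. Find the pivot p₀ = point with lowest y (tie → lowest x): (-1, -2).
  2. Sort the remaining points by polar angle around p₀.
  3. Walk through sorted points, maintaining a stack; pop the top while the last three entries make a non-left turn (cross product ≤ 0).
  4. Final stack is the convex hull in CCW order: (-1, -2), (3, -2), (7, 9), (-4, 2), (-6, -1).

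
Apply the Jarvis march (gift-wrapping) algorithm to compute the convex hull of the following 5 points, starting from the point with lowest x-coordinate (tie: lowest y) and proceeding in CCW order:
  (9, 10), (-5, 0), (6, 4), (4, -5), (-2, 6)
Hull (CCW) = [(-5, 0), (4, -5), (9, 10), (-2, 6)]

Jarvis march: at each step, from the current hull vertex p, select the next vertex q as the point such that every other point lies strictly to the left of (or on) the directed line p → q. (Equivalently: for every other point r, the cross product (q − p) × (r − p) ≥ 0.)
Starting point (lowest x, tie lowest y): (-5, 0). Wrap until returning to start. Resulting hull: (-5, 0), (4, -5), (9, 10), (-2, 6).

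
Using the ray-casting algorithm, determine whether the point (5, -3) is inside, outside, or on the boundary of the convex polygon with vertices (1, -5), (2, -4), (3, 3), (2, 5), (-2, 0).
The point (5, -3) lies strictly outside the polygon

Cast a horizontal ray to the right from the query point and count how many polygon edges it crosses (each edge strictly once or zero times, handled with the usual half-open convention). 
Parity of crossings → even ⇒ outside.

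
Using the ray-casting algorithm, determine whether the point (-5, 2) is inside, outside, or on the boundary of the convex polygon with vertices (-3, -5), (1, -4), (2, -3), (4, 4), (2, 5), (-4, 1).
The point (-5, 2) lies strictly outside the polygon

Cast a horizontal ray to the right from the query point and count how many polygon edges it crosses (each edge strictly once or zero times, handled with the usual half-open convention). 
Parity of crossings → even ⇒ outside.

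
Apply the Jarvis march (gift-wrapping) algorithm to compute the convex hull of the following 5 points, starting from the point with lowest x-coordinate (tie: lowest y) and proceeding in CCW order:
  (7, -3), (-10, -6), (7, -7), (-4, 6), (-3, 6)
Hull (CCW) = [(-10, -6), (7, -7), (7, -3), (-3, 6), (-4, 6)]

Jarvis march: at each step, from the current hull vertex p, select the next vertex q as the point such that every other point lies strictly to the left of (or on) the directed line p → q. (Equivalently: for every other point r, the cross product (q − p) × (r − p) ≥ 0.)
Starting point (lowest x, tie lowest y): (-10, -6). Wrap until returning to start. Resulting hull: (-10, -6), (7, -7), (7, -3), (-3, 6), (-4, 6).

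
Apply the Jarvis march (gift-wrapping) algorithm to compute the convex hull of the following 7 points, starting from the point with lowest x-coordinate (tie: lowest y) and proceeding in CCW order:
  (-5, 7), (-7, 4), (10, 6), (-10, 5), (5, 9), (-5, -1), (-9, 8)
Hull (CCW) = [(-10, 5), (-5, -1), (10, 6), (5, 9), (-9, 8)]

Jarvis march: at each step, from the current hull vertex p, select the next vertex q as the point such that every other point lies strictly to the left of (or on) the directed line p → q. (Equivalently: for every other point r, the cross product (q − p) × (r − p) ≥ 0.)
Starting point (lowest x, tie lowest y): (-10, 5). Wrap until returning to start. Resulting hull: (-10, 5), (-5, -1), (10, 6), (5, 9), (-9, 8).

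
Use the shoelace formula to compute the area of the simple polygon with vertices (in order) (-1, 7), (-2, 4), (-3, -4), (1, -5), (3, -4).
Area = 77/2

Shoelace formula: Area = (1/2) |Σ_i (x_i · y_{i+1} − x_{i+1} · y_i)| (indices mod n). Compute each cross term:
  (-1)(4) − (-2)(7) = 10
  (-2)(-4) − (-3)(4) = 20
  (-3)(-5) − (1)(-4) = 19
  (1)(-4) − (3)(-5) = 11
  (3)(7) − (-1)(-4) = 17
Sum = 77, so (signed) Area = 77/2 = 77/2, |Area| = 77/2.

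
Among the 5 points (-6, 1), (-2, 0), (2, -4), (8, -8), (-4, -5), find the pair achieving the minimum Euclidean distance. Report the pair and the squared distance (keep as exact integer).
Pair = ((-6, 1), (-2, 0)); squared distance = 17

Compute all C(5, 2) = 10 pairwise squared distances (x_i − x_j)² + (y_i − y_j)². The minimum is 17, attained by the pair ((-6, 1), (-2, 0)).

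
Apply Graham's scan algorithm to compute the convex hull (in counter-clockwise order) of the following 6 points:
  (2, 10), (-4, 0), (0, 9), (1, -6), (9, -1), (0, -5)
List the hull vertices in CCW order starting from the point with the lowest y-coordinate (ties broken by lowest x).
Hull (CCW) = [(1, -6), (9, -1), (2, 10), (0, 9), (-4, 0), (0, -5)]

Graham scan procedure:
  1. Find the pivot p₀ = point with lowest y (tie → lowest x): (1, -6).
  2. Sort the remaining points by polar angle around p₀.
  3. Walk through sorted points, maintaining a stack; pop the top while the last three entries make a non-left turn (cross product ≤ 0).
  4. Final stack is the convex hull in CCW order: (1, -6), (9, -1), (2, 10), (0, 9), (-4, 0), (0, -5).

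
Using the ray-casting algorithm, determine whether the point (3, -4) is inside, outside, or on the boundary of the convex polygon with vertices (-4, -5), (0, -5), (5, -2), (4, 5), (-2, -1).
The point (3, -4) lies strictly outside the polygon

Cast a horizontal ray to the right from the query point and count how many polygon edges it crosses (each edge strictly once or zero times, handled with the usual half-open convention). 
Parity of crossings → even ⇒ outside.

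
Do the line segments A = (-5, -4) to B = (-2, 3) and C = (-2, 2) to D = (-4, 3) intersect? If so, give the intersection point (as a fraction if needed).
Yes; intersection at (-40/17, 37/17) (t = 15/17 on AB, s = 3/17 on CD)

Parametrize AB as A + t(B − A) = (-5 + 3 t, -4 + 7 t) and CD as C + s(D − C) = (-2 + -2 s, 2 + 1 s). Solve the linear system for (t, s). Determinant = -17 ≠ 0, so a unique intersection of the containing lines exists. Solution: t = 15/17, s = 3/17 — both in [0, 1], so the segments cross. Intersection point: (-40/17, 37/17).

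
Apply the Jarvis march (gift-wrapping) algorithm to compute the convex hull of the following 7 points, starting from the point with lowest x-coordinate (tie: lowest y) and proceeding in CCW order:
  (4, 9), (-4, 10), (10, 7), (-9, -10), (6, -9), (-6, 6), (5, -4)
Hull (CCW) = [(-9, -10), (6, -9), (10, 7), (4, 9), (-4, 10), (-6, 6)]

Jarvis march: at each step, from the current hull vertex p, select the next vertex q as the point such that every other point lies strictly to the left of (or on) the directed line p → q. (Equivalently: for every other point r, the cross product (q − p) × (r − p) ≥ 0.)
Starting point (lowest x, tie lowest y): (-9, -10). Wrap until returning to start. Resulting hull: (-9, -10), (6, -9), (10, 7), (4, 9), (-4, 10), (-6, 6).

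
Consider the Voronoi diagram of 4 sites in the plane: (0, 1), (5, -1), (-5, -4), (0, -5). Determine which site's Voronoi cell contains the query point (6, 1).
Nearest site = (5, -1)

The Voronoi cell of site s contains exactly those query points closer to s than to any other site. Compute squared distances from q = (6, 1) to each site:
  (5 − 6)² + (-1 − 1)² = 5
  (0 − 6)² + (1 − 1)² = 36
  (0 − 6)² + (-5 − 1)² = 72
  (-5 − 6)² + (-4 − 1)² = 146
Minimum is attained by (5, -1), so q lies in its Voronoi cell.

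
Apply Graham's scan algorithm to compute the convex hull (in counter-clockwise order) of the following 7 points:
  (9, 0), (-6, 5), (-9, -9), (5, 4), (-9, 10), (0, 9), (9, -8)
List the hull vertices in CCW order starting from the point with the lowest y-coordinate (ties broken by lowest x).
Hull (CCW) = [(-9, -9), (9, -8), (9, 0), (0, 9), (-9, 10)]

Graham scan procedure:
  1. Find the pivot p₀ = point with lowest y (tie → lowest x): (-9, -9).
  2. Sort the remaining points by polar angle around p₀.
  3. Walk through sorted points, maintaining a stack; pop the top while the last three entries make a non-left turn (cross product ≤ 0).
  4. Final stack is the convex hull in CCW order: (-9, -9), (9, -8), (9, 0), (0, 9), (-9, 10).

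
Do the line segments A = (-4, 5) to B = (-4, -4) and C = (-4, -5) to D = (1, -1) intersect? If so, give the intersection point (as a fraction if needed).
No (intersection of containing lines falls outside at least one segment)

Parametrize and solve: t = 10/9, s = 0. At least one of these is outside [0, 1], so the segments do not intersect.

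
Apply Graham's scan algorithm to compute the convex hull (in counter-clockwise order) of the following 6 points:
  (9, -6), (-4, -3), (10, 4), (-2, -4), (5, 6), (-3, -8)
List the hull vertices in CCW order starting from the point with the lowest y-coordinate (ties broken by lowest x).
Hull (CCW) = [(-3, -8), (9, -6), (10, 4), (5, 6), (-4, -3)]

Graham scan procedure:
  1. Find the pivot p₀ = point with lowest y (tie → lowest x): (-3, -8).
  2. Sort the remaining points by polar angle around p₀.
  3. Walk through sorted points, maintaining a stack; pop the top while the last three entries make a non-left turn (cross product ≤ 0).
  4. Final stack is the convex hull in CCW order: (-3, -8), (9, -6), (10, 4), (5, 6), (-4, -3).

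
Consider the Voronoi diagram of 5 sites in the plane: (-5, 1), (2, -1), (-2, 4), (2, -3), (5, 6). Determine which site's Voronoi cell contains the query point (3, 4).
Nearest site = (5, 6)

The Voronoi cell of site s contains exactly those query points closer to s than to any other site. Compute squared distances from q = (3, 4) to each site:
  (5 − 3)² + (6 − 4)² = 8
  (-2 − 3)² + (4 − 4)² = 25
  (2 − 3)² + (-1 − 4)² = 26
  (2 − 3)² + (-3 − 4)² = 50
  (-5 − 3)² + (1 − 4)² = 73
Minimum is attained by (5, 6), so q lies in its Voronoi cell.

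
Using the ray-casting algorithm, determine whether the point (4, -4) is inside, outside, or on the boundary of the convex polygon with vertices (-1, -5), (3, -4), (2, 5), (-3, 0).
The point (4, -4) lies strictly outside the polygon

Cast a horizontal ray to the right from the query point and count how many polygon edges it crosses (each edge strictly once or zero times, handled with the usual half-open convention). 
Parity of crossings → even ⇒ outside.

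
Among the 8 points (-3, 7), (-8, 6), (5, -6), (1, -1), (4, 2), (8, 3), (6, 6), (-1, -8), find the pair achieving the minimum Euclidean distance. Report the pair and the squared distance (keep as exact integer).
Pair = ((8, 3), (6, 6)); squared distance = 13

Compute all C(8, 2) = 28 pairwise squared distances (x_i − x_j)² + (y_i − y_j)². The minimum is 13, attained by the pair ((8, 3), (6, 6)).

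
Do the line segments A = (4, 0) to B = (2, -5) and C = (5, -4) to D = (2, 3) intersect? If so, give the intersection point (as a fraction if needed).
Yes; intersection at (106/29, -25/29) (t = 5/29 on AB, s = 13/29 on CD)

Parametrize AB as A + t(B − A) = (4 + -2 t, 0 + -5 t) and CD as C + s(D − C) = (5 + -3 s, -4 + 7 s). Solve the linear system for (t, s). Determinant = 29 ≠ 0, so a unique intersection of the containing lines exists. Solution: t = 5/29, s = 13/29 — both in [0, 1], so the segments cross. Intersection point: (106/29, -25/29).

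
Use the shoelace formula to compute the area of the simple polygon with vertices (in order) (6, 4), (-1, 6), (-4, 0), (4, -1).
Area = 45

Shoelace formula: Area = (1/2) |Σ_i (x_i · y_{i+1} − x_{i+1} · y_i)| (indices mod n). Compute each cross term:
  (6)(6) − (-1)(4) = 40
  (-1)(0) − (-4)(6) = 24
  (-4)(-1) − (4)(0) = 4
  (4)(4) − (6)(-1) = 22
Sum = 90, so (signed) Area = 90/2 = 45, |Area| = 45.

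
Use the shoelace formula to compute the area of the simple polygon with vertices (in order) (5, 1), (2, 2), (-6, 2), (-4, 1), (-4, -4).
Area = 31

Shoelace formula: Area = (1/2) |Σ_i (x_i · y_{i+1} − x_{i+1} · y_i)| (indices mod n). Compute each cross term:
  (5)(2) − (2)(1) = 8
  (2)(2) − (-6)(2) = 16
  (-6)(1) − (-4)(2) = 2
  (-4)(-4) − (-4)(1) = 20
  (-4)(1) − (5)(-4) = 16
Sum = 62, so (signed) Area = 62/2 = 31, |Area| = 31.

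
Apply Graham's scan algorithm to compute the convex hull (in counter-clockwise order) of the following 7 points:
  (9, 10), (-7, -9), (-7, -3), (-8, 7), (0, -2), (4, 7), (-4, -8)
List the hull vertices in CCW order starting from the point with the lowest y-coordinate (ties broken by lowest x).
Hull (CCW) = [(-7, -9), (-4, -8), (9, 10), (-8, 7)]

Graham scan procedure:
  1. Find the pivot p₀ = point with lowest y (tie → lowest x): (-7, -9).
  2. Sort the remaining points by polar angle around p₀.
  3. Walk through sorted points, maintaining a stack; pop the top while the last three entries make a non-left turn (cross product ≤ 0).
  4. Final stack is the convex hull in CCW order: (-7, -9), (-4, -8), (9, 10), (-8, 7).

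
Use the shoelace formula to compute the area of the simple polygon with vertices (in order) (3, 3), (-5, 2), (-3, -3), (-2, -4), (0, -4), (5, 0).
Area = 91/2

Shoelace formula: Area = (1/2) |Σ_i (x_i · y_{i+1} − x_{i+1} · y_i)| (indices mod n). Compute each cross term:
  (3)(2) − (-5)(3) = 21
  (-5)(-3) − (-3)(2) = 21
  (-3)(-4) − (-2)(-3) = 6
  (-2)(-4) − (0)(-4) = 8
  (0)(0) − (5)(-4) = 20
  (5)(3) − (3)(0) = 15
Sum = 91, so (signed) Area = 91/2 = 91/2, |Area| = 91/2.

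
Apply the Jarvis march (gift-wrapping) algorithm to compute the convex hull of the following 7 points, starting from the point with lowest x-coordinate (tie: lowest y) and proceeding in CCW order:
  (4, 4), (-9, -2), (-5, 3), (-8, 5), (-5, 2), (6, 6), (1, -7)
Hull (CCW) = [(-9, -2), (1, -7), (6, 6), (-8, 5)]

Jarvis march: at each step, from the current hull vertex p, select the next vertex q as the point such that every other point lies strictly to the left of (or on) the directed line p → q. (Equivalently: for every other point r, the cross product (q − p) × (r − p) ≥ 0.)
Starting point (lowest x, tie lowest y): (-9, -2). Wrap until returning to start. Resulting hull: (-9, -2), (1, -7), (6, 6), (-8, 5).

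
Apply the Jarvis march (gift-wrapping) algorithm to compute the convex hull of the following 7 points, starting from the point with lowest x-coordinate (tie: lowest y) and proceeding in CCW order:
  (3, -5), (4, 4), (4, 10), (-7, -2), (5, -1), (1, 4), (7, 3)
Hull (CCW) = [(-7, -2), (3, -5), (7, 3), (4, 10)]

Jarvis march: at each step, from the current hull vertex p, select the next vertex q as the point such that every other point lies strictly to the left of (or on) the directed line p → q. (Equivalently: for every other point r, the cross product (q − p) × (r − p) ≥ 0.)
Starting point (lowest x, tie lowest y): (-7, -2). Wrap until returning to start. Resulting hull: (-7, -2), (3, -5), (7, 3), (4, 10).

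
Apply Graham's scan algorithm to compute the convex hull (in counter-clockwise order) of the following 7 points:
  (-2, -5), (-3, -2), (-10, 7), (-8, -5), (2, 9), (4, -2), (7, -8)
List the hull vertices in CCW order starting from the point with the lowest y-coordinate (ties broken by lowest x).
Hull (CCW) = [(7, -8), (2, 9), (-10, 7), (-8, -5)]

Graham scan procedure:
  1. Find the pivot p₀ = point with lowest y (tie → lowest x): (7, -8).
  2. Sort the remaining points by polar angle around p₀.
  3. Walk through sorted points, maintaining a stack; pop the top while the last three entries make a non-left turn (cross product ≤ 0).
  4. Final stack is the convex hull in CCW order: (7, -8), (2, 9), (-10, 7), (-8, -5).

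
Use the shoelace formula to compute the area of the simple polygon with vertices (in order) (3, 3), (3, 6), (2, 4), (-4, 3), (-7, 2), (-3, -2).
Area = 61/2

Shoelace formula: Area = (1/2) |Σ_i (x_i · y_{i+1} − x_{i+1} · y_i)| (indices mod n). Compute each cross term:
  (3)(6) − (3)(3) = 9
  (3)(4) − (2)(6) = 0
  (2)(3) − (-4)(4) = 22
  (-4)(2) − (-7)(3) = 13
  (-7)(-2) − (-3)(2) = 20
  (-3)(3) − (3)(-2) = -3
Sum = 61, so (signed) Area = 61/2 = 61/2, |Area| = 61/2.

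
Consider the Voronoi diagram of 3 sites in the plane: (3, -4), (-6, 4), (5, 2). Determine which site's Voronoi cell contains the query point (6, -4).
Nearest site = (3, -4)

The Voronoi cell of site s contains exactly those query points closer to s than to any other site. Compute squared distances from q = (6, -4) to each site:
  (3 − 6)² + (-4 − -4)² = 9
  (5 − 6)² + (2 − -4)² = 37
  (-6 − 6)² + (4 − -4)² = 208
Minimum is attained by (3, -4), so q lies in its Voronoi cell.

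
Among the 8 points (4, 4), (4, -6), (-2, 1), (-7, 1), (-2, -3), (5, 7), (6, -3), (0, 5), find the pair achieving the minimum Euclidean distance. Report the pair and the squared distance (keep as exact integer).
Pair = ((4, 4), (5, 7)); squared distance = 10

Compute all C(8, 2) = 28 pairwise squared distances (x_i − x_j)² + (y_i − y_j)². The minimum is 10, attained by the pair ((4, 4), (5, 7)).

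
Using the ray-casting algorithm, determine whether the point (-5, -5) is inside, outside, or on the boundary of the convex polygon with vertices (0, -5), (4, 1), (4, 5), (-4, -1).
The point (-5, -5) lies strictly outside the polygon

Cast a horizontal ray to the right from the query point and count how many polygon edges it crosses (each edge strictly once or zero times, handled with the usual half-open convention). 
Parity of crossings → even ⇒ outside.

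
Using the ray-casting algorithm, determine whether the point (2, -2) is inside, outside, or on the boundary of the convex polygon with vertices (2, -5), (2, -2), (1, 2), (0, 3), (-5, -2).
The point (2, -2) lies on the polygon boundary

Boundary check: the query satisfies the collinearity and bounding-box conditions for some polygon edge, so it lies exactly on the boundary.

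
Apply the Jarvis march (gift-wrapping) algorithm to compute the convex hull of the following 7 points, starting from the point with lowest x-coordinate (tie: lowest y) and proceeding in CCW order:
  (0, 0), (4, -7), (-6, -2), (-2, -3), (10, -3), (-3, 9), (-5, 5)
Hull (CCW) = [(-6, -2), (4, -7), (10, -3), (-3, 9), (-5, 5)]

Jarvis march: at each step, from the current hull vertex p, select the next vertex q as the point such that every other point lies strictly to the left of (or on) the directed line p → q. (Equivalently: for every other point r, the cross product (q − p) × (r − p) ≥ 0.)
Starting point (lowest x, tie lowest y): (-6, -2). Wrap until returning to start. Resulting hull: (-6, -2), (4, -7), (10, -3), (-3, 9), (-5, 5).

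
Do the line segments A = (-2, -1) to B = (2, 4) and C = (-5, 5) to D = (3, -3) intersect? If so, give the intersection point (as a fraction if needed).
Yes; intersection at (-2/3, 2/3) (t = 1/3 on AB, s = 13/24 on CD)

Parametrize AB as A + t(B − A) = (-2 + 4 t, -1 + 5 t) and CD as C + s(D − C) = (-5 + 8 s, 5 + -8 s). Solve the linear system for (t, s). Determinant = 72 ≠ 0, so a unique intersection of the containing lines exists. Solution: t = 1/3, s = 13/24 — both in [0, 1], so the segments cross. Intersection point: (-2/3, 2/3).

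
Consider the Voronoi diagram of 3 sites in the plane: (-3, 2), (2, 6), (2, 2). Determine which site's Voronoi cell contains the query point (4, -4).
Nearest site = (2, 2)

The Voronoi cell of site s contains exactly those query points closer to s than to any other site. Compute squared distances from q = (4, -4) to each site:
  (2 − 4)² + (2 − -4)² = 40
  (-3 − 4)² + (2 − -4)² = 85
  (2 − 4)² + (6 − -4)² = 104
Minimum is attained by (2, 2), so q lies in its Voronoi cell.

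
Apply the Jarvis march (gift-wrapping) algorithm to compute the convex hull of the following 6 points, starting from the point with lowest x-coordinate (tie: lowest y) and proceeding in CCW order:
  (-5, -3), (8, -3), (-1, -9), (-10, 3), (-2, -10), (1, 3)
Hull (CCW) = [(-10, 3), (-2, -10), (8, -3), (1, 3)]

Jarvis march: at each step, from the current hull vertex p, select the next vertex q as the point such that every other point lies strictly to the left of (or on) the directed line p → q. (Equivalently: for every other point r, the cross product (q − p) × (r − p) ≥ 0.)
Starting point (lowest x, tie lowest y): (-10, 3). Wrap until returning to start. Resulting hull: (-10, 3), (-2, -10), (8, -3), (1, 3).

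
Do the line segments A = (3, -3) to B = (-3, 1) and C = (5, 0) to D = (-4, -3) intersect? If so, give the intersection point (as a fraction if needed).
Yes; intersection at (2/3, -13/9) (t = 7/18 on AB, s = 13/27 on CD)

Parametrize AB as A + t(B − A) = (3 + -6 t, -3 + 4 t) and CD as C + s(D − C) = (5 + -9 s, 0 + -3 s). Solve the linear system for (t, s). Determinant = -54 ≠ 0, so a unique intersection of the containing lines exists. Solution: t = 7/18, s = 13/27 — both in [0, 1], so the segments cross. Intersection point: (2/3, -13/9).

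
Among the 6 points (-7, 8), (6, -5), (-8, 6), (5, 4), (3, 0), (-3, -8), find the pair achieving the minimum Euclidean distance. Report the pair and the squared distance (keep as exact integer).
Pair = ((-7, 8), (-8, 6)); squared distance = 5

Compute all C(6, 2) = 15 pairwise squared distances (x_i − x_j)² + (y_i − y_j)². The minimum is 5, attained by the pair ((-7, 8), (-8, 6)).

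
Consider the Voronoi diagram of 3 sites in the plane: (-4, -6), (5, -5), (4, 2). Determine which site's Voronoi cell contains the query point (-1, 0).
Nearest site = (4, 2)

The Voronoi cell of site s contains exactly those query points closer to s than to any other site. Compute squared distances from q = (-1, 0) to each site:
  (4 − -1)² + (2 − 0)² = 29
  (-4 − -1)² + (-6 − 0)² = 45
  (5 − -1)² + (-5 − 0)² = 61
Minimum is attained by (4, 2), so q lies in its Voronoi cell.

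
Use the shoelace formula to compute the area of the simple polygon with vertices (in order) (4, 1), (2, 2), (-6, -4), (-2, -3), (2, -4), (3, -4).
Area = 57/2

Shoelace formula: Area = (1/2) |Σ_i (x_i · y_{i+1} − x_{i+1} · y_i)| (indices mod n). Compute each cross term:
  (4)(2) − (2)(1) = 6
  (2)(-4) − (-6)(2) = 4
  (-6)(-3) − (-2)(-4) = 10
  (-2)(-4) − (2)(-3) = 14
  (2)(-4) − (3)(-4) = 4
  (3)(1) − (4)(-4) = 19
Sum = 57, so (signed) Area = 57/2 = 57/2, |Area| = 57/2.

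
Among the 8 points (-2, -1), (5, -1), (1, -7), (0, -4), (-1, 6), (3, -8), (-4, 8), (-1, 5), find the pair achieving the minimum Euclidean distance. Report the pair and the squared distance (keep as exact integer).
Pair = ((-1, 6), (-1, 5)); squared distance = 1

Compute all C(8, 2) = 28 pairwise squared distances (x_i − x_j)² + (y_i − y_j)². The minimum is 1, attained by the pair ((-1, 6), (-1, 5)).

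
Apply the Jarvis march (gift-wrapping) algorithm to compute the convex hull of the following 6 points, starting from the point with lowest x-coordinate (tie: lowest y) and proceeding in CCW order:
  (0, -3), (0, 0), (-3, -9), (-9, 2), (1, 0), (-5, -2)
Hull (CCW) = [(-9, 2), (-3, -9), (0, -3), (1, 0)]

Jarvis march: at each step, from the current hull vertex p, select the next vertex q as the point such that every other point lies strictly to the left of (or on) the directed line p → q. (Equivalently: for every other point r, the cross product (q − p) × (r − p) ≥ 0.)
Starting point (lowest x, tie lowest y): (-9, 2). Wrap until returning to start. Resulting hull: (-9, 2), (-3, -9), (0, -3), (1, 0).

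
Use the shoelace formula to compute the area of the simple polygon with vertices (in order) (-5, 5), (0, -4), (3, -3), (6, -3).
Area = 28

Shoelace formula: Area = (1/2) |Σ_i (x_i · y_{i+1} − x_{i+1} · y_i)| (indices mod n). Compute each cross term:
  (-5)(-4) − (0)(5) = 20
  (0)(-3) − (3)(-4) = 12
  (3)(-3) − (6)(-3) = 9
  (6)(5) − (-5)(-3) = 15
Sum = 56, so (signed) Area = 56/2 = 28, |Area| = 28.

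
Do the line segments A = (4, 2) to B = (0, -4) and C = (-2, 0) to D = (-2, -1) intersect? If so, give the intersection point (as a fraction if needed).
No (intersection of containing lines falls outside at least one segment)

Parametrize and solve: t = 3/2, s = 7. At least one of these is outside [0, 1], so the segments do not intersect.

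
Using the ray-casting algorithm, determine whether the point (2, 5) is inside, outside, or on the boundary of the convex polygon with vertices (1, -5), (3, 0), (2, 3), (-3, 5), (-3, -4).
The point (2, 5) lies strictly outside the polygon

Cast a horizontal ray to the right from the query point and count how many polygon edges it crosses (each edge strictly once or zero times, handled with the usual half-open convention). 
Parity of crossings → even ⇒ outside.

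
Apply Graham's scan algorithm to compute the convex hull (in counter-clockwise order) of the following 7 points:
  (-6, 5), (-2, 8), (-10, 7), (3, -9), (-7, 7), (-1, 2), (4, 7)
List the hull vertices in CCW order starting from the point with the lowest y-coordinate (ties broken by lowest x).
Hull (CCW) = [(3, -9), (4, 7), (-2, 8), (-10, 7)]

Graham scan procedure:
  1. Find the pivot p₀ = point with lowest y (tie → lowest x): (3, -9).
  2. Sort the remaining points by polar angle around p₀.
  3. Walk through sorted points, maintaining a stack; pop the top while the last three entries make a non-left turn (cross product ≤ 0).
  4. Final stack is the convex hull in CCW order: (3, -9), (4, 7), (-2, 8), (-10, 7).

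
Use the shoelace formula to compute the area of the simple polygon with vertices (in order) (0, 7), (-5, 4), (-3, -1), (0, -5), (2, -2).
Area = 91/2

Shoelace formula: Area = (1/2) |Σ_i (x_i · y_{i+1} − x_{i+1} · y_i)| (indices mod n). Compute each cross term:
  (0)(4) − (-5)(7) = 35
  (-5)(-1) − (-3)(4) = 17
  (-3)(-5) − (0)(-1) = 15
  (0)(-2) − (2)(-5) = 10
  (2)(7) − (0)(-2) = 14
Sum = 91, so (signed) Area = 91/2 = 91/2, |Area| = 91/2.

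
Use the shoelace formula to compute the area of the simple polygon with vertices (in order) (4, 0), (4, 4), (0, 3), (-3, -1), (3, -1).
Area = 47/2

Shoelace formula: Area = (1/2) |Σ_i (x_i · y_{i+1} − x_{i+1} · y_i)| (indices mod n). Compute each cross term:
  (4)(4) − (4)(0) = 16
  (4)(3) − (0)(4) = 12
  (0)(-1) − (-3)(3) = 9
  (-3)(-1) − (3)(-1) = 6
  (3)(0) − (4)(-1) = 4
Sum = 47, so (signed) Area = 47/2 = 47/2, |Area| = 47/2.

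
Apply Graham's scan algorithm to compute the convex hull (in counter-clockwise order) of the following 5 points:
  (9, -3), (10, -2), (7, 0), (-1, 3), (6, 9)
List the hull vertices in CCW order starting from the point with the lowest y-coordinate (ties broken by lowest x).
Hull (CCW) = [(9, -3), (10, -2), (6, 9), (-1, 3)]

Graham scan procedure:
  1. Find the pivot p₀ = point with lowest y (tie → lowest x): (9, -3).
  2. Sort the remaining points by polar angle around p₀.
  3. Walk through sorted points, maintaining a stack; pop the top while the last three entries make a non-left turn (cross product ≤ 0).
  4. Final stack is the convex hull in CCW order: (9, -3), (10, -2), (6, 9), (-1, 3).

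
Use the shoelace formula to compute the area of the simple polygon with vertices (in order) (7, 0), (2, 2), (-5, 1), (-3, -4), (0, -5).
Area = 99/2

Shoelace formula: Area = (1/2) |Σ_i (x_i · y_{i+1} − x_{i+1} · y_i)| (indices mod n). Compute each cross term:
  (7)(2) − (2)(0) = 14
  (2)(1) − (-5)(2) = 12
  (-5)(-4) − (-3)(1) = 23
  (-3)(-5) − (0)(-4) = 15
  (0)(0) − (7)(-5) = 35
Sum = 99, so (signed) Area = 99/2 = 99/2, |Area| = 99/2.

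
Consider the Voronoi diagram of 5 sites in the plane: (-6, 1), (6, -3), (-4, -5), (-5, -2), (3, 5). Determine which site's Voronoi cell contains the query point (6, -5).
Nearest site = (6, -3)

The Voronoi cell of site s contains exactly those query points closer to s than to any other site. Compute squared distances from q = (6, -5) to each site:
  (6 − 6)² + (-3 − -5)² = 4
  (-4 − 6)² + (-5 − -5)² = 100
  (3 − 6)² + (5 − -5)² = 109
  (-5 − 6)² + (-2 − -5)² = 130
  (-6 − 6)² + (1 − -5)² = 180
Minimum is attained by (6, -3), so q lies in its Voronoi cell.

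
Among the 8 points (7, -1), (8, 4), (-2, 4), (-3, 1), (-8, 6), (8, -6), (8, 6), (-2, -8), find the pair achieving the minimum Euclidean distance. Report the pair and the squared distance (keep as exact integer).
Pair = ((8, 4), (8, 6)); squared distance = 4

Compute all C(8, 2) = 28 pairwise squared distances (x_i − x_j)² + (y_i − y_j)². The minimum is 4, attained by the pair ((8, 4), (8, 6)).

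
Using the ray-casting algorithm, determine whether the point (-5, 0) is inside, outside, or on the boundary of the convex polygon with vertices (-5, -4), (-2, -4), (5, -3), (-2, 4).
The point (-5, 0) lies strictly outside the polygon

Cast a horizontal ray to the right from the query point and count how many polygon edges it crosses (each edge strictly once or zero times, handled with the usual half-open convention). 
Parity of crossings → even ⇒ outside.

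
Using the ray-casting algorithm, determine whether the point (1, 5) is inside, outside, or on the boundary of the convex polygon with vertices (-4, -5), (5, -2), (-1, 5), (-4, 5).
The point (1, 5) lies strictly outside the polygon

Cast a horizontal ray to the right from the query point and count how many polygon edges it crosses (each edge strictly once or zero times, handled with the usual half-open convention). 
Parity of crossings → even ⇒ outside.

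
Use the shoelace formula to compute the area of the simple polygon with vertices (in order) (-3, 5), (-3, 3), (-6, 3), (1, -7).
Area = 19

Shoelace formula: Area = (1/2) |Σ_i (x_i · y_{i+1} − x_{i+1} · y_i)| (indices mod n). Compute each cross term:
  (-3)(3) − (-3)(5) = 6
  (-3)(3) − (-6)(3) = 9
  (-6)(-7) − (1)(3) = 39
  (1)(5) − (-3)(-7) = -16
Sum = 38, so (signed) Area = 38/2 = 19, |Area| = 19.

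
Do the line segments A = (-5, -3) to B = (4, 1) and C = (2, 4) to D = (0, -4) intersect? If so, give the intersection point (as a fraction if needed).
Yes; intersection at (29/32, -3/8) (t = 21/32 on AB, s = 35/64 on CD)

Parametrize AB as A + t(B − A) = (-5 + 9 t, -3 + 4 t) and CD as C + s(D − C) = (2 + -2 s, 4 + -8 s). Solve the linear system for (t, s). Determinant = 64 ≠ 0, so a unique intersection of the containing lines exists. Solution: t = 21/32, s = 35/64 — both in [0, 1], so the segments cross. Intersection point: (29/32, -3/8).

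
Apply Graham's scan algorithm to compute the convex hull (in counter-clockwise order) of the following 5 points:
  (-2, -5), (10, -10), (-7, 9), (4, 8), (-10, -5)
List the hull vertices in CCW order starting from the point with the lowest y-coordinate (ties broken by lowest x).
Hull (CCW) = [(10, -10), (4, 8), (-7, 9), (-10, -5)]

Graham scan procedure:
  1. Find the pivot p₀ = point with lowest y (tie → lowest x): (10, -10).
  2. Sort the remaining points by polar angle around p₀.
  3. Walk through sorted points, maintaining a stack; pop the top while the last three entries make a non-left turn (cross product ≤ 0).
  4. Final stack is the convex hull in CCW order: (10, -10), (4, 8), (-7, 9), (-10, -5).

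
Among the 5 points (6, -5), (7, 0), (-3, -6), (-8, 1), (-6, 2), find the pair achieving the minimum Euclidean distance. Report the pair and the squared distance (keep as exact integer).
Pair = ((-8, 1), (-6, 2)); squared distance = 5

Compute all C(5, 2) = 10 pairwise squared distances (x_i − x_j)² + (y_i − y_j)². The minimum is 5, attained by the pair ((-8, 1), (-6, 2)).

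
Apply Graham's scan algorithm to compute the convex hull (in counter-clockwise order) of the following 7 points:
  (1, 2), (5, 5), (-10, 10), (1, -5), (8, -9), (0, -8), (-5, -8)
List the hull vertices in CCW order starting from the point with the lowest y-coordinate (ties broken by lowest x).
Hull (CCW) = [(8, -9), (5, 5), (-10, 10), (-5, -8)]

Graham scan procedure:
  1. Find the pivot p₀ = point with lowest y (tie → lowest x): (8, -9).
  2. Sort the remaining points by polar angle around p₀.
  3. Walk through sorted points, maintaining a stack; pop the top while the last three entries make a non-left turn (cross product ≤ 0).
  4. Final stack is the convex hull in CCW order: (8, -9), (5, 5), (-10, 10), (-5, -8).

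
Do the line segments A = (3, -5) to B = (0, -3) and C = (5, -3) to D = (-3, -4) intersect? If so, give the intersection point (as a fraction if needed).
Yes; intersection at (15/19, -67/19) (t = 14/19 on AB, s = 10/19 on CD)

Parametrize AB as A + t(B − A) = (3 + -3 t, -5 + 2 t) and CD as C + s(D − C) = (5 + -8 s, -3 + -1 s). Solve the linear system for (t, s). Determinant = -19 ≠ 0, so a unique intersection of the containing lines exists. Solution: t = 14/19, s = 10/19 — both in [0, 1], so the segments cross. Intersection point: (15/19, -67/19).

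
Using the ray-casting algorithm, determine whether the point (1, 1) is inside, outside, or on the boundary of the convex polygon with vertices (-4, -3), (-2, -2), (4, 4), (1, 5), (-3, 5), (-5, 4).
The point (1, 1) lies on the polygon boundary

Boundary check: the query satisfies the collinearity and bounding-box conditions for some polygon edge, so it lies exactly on the boundary.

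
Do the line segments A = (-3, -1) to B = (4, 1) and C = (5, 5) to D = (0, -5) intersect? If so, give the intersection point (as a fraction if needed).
Yes; intersection at (17/6, 2/3) (t = 5/6 on AB, s = 13/30 on CD)

Parametrize AB as A + t(B − A) = (-3 + 7 t, -1 + 2 t) and CD as C + s(D − C) = (5 + -5 s, 5 + -10 s). Solve the linear system for (t, s). Determinant = 60 ≠ 0, so a unique intersection of the containing lines exists. Solution: t = 5/6, s = 13/30 — both in [0, 1], so the segments cross. Intersection point: (17/6, 2/3).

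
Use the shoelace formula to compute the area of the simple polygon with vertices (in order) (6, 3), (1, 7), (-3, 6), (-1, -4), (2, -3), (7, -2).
Area = 145/2

Shoelace formula: Area = (1/2) |Σ_i (x_i · y_{i+1} − x_{i+1} · y_i)| (indices mod n). Compute each cross term:
  (6)(7) − (1)(3) = 39
  (1)(6) − (-3)(7) = 27
  (-3)(-4) − (-1)(6) = 18
  (-1)(-3) − (2)(-4) = 11
  (2)(-2) − (7)(-3) = 17
  (7)(3) − (6)(-2) = 33
Sum = 145, so (signed) Area = 145/2 = 145/2, |Area| = 145/2.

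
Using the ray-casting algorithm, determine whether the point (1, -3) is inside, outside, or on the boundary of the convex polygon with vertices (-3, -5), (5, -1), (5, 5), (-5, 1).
The point (1, -3) lies on the polygon boundary

Boundary check: the query satisfies the collinearity and bounding-box conditions for some polygon edge, so it lies exactly on the boundary.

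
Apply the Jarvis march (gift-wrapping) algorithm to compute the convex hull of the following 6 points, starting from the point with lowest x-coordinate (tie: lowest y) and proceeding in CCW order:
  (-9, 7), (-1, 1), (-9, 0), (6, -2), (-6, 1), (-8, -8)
Hull (CCW) = [(-9, 0), (-8, -8), (6, -2), (-9, 7)]

Jarvis march: at each step, from the current hull vertex p, select the next vertex q as the point such that every other point lies strictly to the left of (or on) the directed line p → q. (Equivalently: for every other point r, the cross product (q − p) × (r − p) ≥ 0.)
Starting point (lowest x, tie lowest y): (-9, 0). Wrap until returning to start. Resulting hull: (-9, 0), (-8, -8), (6, -2), (-9, 7).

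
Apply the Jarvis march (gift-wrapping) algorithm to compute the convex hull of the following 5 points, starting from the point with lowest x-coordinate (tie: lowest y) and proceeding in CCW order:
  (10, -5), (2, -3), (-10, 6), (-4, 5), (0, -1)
Hull (CCW) = [(-10, 6), (2, -3), (10, -5), (-4, 5)]

Jarvis march: at each step, from the current hull vertex p, select the next vertex q as the point such that every other point lies strictly to the left of (or on) the directed line p → q. (Equivalently: for every other point r, the cross product (q − p) × (r − p) ≥ 0.)
Starting point (lowest x, tie lowest y): (-10, 6). Wrap until returning to start. Resulting hull: (-10, 6), (2, -3), (10, -5), (-4, 5).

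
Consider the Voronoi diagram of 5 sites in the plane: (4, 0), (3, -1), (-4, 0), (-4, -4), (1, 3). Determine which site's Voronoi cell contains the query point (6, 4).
Nearest site = (4, 0)

The Voronoi cell of site s contains exactly those query points closer to s than to any other site. Compute squared distances from q = (6, 4) to each site:
  (4 − 6)² + (0 − 4)² = 20
  (1 − 6)² + (3 − 4)² = 26
  (3 − 6)² + (-1 − 4)² = 34
  (-4 − 6)² + (0 − 4)² = 116
  (-4 − 6)² + (-4 − 4)² = 164
Minimum is attained by (4, 0), so q lies in its Voronoi cell.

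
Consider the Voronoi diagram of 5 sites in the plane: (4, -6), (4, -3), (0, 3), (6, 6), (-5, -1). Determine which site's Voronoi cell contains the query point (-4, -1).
Nearest site = (-5, -1)

The Voronoi cell of site s contains exactly those query points closer to s than to any other site. Compute squared distances from q = (-4, -1) to each site:
  (-5 − -4)² + (-1 − -1)² = 1
  (0 − -4)² + (3 − -1)² = 32
  (4 − -4)² + (-3 − -1)² = 68
  (4 − -4)² + (-6 − -1)² = 89
  (6 − -4)² + (6 − -1)² = 149
Minimum is attained by (-5, -1), so q lies in its Voronoi cell.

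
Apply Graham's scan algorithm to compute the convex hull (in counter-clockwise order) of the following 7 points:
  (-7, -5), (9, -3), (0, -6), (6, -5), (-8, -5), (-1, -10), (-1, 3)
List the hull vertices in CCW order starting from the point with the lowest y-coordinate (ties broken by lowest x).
Hull (CCW) = [(-1, -10), (9, -3), (-1, 3), (-8, -5)]

Graham scan procedure:
  1. Find the pivot p₀ = point with lowest y (tie → lowest x): (-1, -10).
  2. Sort the remaining points by polar angle around p₀.
  3. Walk through sorted points, maintaining a stack; pop the top while the last three entries make a non-left turn (cross product ≤ 0).
  4. Final stack is the convex hull in CCW order: (-1, -10), (9, -3), (-1, 3), (-8, -5).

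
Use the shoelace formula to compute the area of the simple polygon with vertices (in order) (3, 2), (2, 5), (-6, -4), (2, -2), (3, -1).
Area = 33

Shoelace formula: Area = (1/2) |Σ_i (x_i · y_{i+1} − x_{i+1} · y_i)| (indices mod n). Compute each cross term:
  (3)(5) − (2)(2) = 11
  (2)(-4) − (-6)(5) = 22
  (-6)(-2) − (2)(-4) = 20
  (2)(-1) − (3)(-2) = 4
  (3)(2) − (3)(-1) = 9
Sum = 66, so (signed) Area = 66/2 = 33, |Area| = 33.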